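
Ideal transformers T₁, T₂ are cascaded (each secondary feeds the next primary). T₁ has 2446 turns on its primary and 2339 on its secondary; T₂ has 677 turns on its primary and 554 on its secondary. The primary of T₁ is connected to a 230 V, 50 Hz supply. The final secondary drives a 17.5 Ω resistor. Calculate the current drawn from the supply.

I_supply ≈ 8.05 A

After T₁: V = 230.00 × 2339/2446 = 219.94 V.
After T₂: V = 219.94 × 554/677 = 179.98 V.
I_load = 179.98/17.5 = 10.285 A, so P_out = 179.98 × 10.285 = 1851.0 W.
All ideal ⇒ P_in = P_out, so I_supply = 1851.0/230 = 8.05 A.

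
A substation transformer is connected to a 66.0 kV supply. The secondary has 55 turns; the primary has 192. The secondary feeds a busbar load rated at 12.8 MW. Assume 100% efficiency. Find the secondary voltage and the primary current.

V_s = V_p × N_s/N_p = 66000 × 55/192 = 18906 V.
I_s = P/V_s = 1.28×10^7/18906 = 677.02 A.
I_p = I_s × N_s/N_p = 677.02 × 55/192 = 194 A.

V_s ≈ 18900 V, I_p ≈ 194 A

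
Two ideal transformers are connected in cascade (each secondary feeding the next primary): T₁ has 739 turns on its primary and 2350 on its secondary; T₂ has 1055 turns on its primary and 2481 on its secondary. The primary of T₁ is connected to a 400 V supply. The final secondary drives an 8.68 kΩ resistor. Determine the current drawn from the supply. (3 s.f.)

I_supply ≈ 2.58 A

Secondary of T₁: V = 400.00 × 2350/739 = 1272.0 V.
Secondary of T₂: V = 1272.0 × 2481/1055 = 2991.3 V.
I_load = 2991.3/8680 = 0.34462 A, so P_out = 2991.3 × 0.34462 = 1030.9 W.
All ideal ⇒ P_in = P_out, so I_supply = 1030.9/400 = 2.58 A.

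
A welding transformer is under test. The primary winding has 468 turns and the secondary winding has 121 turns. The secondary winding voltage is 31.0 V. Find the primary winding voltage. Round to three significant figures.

V_p/V_s = N_p/N_s, so V_p = 31.0 × 468/121 = 120 V.

V_p ≈ 120 V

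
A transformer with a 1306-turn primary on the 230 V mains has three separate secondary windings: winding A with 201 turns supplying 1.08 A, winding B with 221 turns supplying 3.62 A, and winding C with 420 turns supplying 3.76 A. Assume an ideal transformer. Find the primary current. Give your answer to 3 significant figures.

I_p ≈ 1.99 A

V_A = 230 × 201/1306 = 35.398 V; V_B = 230 × 221/1306 = 38.920 V; V_C = 230 × 420/1306 = 73.966 V.
P_out = V_A I_A + V_B I_B + V_C I_C = 35.398×1.08 + 38.920×3.62 + 73.966×3.76 = 38.230 + 140.89 + 278.11 = 457.24 W.
Ideal ⇒ P_in = P_out, so I_p = P_out/V_p = 457.24/230 = 1.99 A.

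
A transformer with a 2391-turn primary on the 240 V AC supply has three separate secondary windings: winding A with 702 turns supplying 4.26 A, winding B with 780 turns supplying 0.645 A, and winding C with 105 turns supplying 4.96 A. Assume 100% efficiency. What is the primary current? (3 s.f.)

I_p ≈ 1.68 A

V_A = 240 × 702/2391 = 70.464 V; V_B = 240 × 780/2391 = 78.294 V; V_C = 240 × 105/2391 = 10.540 V.
P_out = V_A I_A + V_B I_B + V_C I_C = 70.464×4.26 + 78.294×0.645 + 10.540×4.96 = 300.18 + 50.499 + 52.276 = 402.95 W.
Ideal ⇒ P_in = P_out, so I_p = P_out/V_p = 402.95/240 = 1.68 A.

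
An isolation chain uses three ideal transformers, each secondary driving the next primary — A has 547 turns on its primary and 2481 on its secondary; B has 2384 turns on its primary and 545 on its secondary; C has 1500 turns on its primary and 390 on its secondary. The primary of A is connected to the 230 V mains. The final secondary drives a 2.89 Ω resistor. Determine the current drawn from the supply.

After A: V = 230.00 × 2481/547 = 1043.2 V.
After B: V = 1043.2 × 545/2384 = 238.48 V.
After C: V = 238.48 × 390/1500 = 62.006 V.
I_load = 62.006/2.89 = 21.455 A, so P_out = 62.006 × 21.455 = 1330.3 W.
All ideal ⇒ P_in = P_out, so I_supply = 1330.3/230 = 5.78 A.

I_supply ≈ 5.78 A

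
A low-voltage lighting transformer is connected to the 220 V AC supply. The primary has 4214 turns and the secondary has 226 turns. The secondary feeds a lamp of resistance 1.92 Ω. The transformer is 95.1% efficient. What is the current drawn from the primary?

I_p ≈ 0.347 A

V_s = 220 × 226/4214 = 11.799 V.
I_s = V_s/R = 11.799/1.92 = 6.1452 A.
P_out = V_s I_s = 11.799 × 6.1452 = 72.506 W.
P_in = P_out/η = 72.506/0.951 = 76.241 W.
I_p = P_in/V_p = 76.241/220 = 0.347 A.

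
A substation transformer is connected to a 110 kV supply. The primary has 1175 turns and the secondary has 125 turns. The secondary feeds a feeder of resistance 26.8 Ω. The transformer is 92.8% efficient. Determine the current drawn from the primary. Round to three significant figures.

I_p ≈ 50.1 A

V_s = 110000 × 125/1175 = 11702 V.
I_s = V_s/R = 11702/26.8 = 436.65 A.
P_out = V_s I_s = 11702 × 436.65 = 5.1097×10^6 W.
P_in = P_out/η = 5.1097×10^6/0.928 = 5.5061×10^6 W.
I_p = P_in/V_p = 5.5061×10^6/110000 = 50.1 A.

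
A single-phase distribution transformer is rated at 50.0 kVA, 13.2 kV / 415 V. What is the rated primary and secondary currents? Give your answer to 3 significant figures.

I_p = S/V_p = 50000/13200 = 3.79 A.
I_s = S/V_s = 50000/415 = 120 A.

I_p ≈ 3.79 A, I_s ≈ 120 A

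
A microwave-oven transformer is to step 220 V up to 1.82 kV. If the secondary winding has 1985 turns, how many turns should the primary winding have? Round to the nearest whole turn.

N_p/N_s = V_p/V_s, so N_p = 1985 × 220/1820 = 239.9 ≈ 240 turns.

N_p = 240 turns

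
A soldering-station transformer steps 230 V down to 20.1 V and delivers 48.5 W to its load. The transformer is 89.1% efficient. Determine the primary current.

P_in = P_out/η = 48.5/0.891 = 54.433 W.
I_p = P_in/V_p = 54.433/230 = 0.237 A.

I_p ≈ 0.237 A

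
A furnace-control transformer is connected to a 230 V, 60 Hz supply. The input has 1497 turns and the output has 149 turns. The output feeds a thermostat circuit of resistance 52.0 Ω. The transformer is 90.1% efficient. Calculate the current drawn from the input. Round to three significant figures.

I_in ≈ 0.0486 A

V_out = 230 × 149/1497 = 22.892 V.
I_out = V_out/R = 22.892/52.0 = 0.44024 A.
P_out = V_out I_out = 22.892 × 0.44024 = 10.078 W.
P_in = P_out/η = 10.078/0.901 = 11.186 W.
I_in = P_in/V_in = 11.186/230 = 0.0486 A.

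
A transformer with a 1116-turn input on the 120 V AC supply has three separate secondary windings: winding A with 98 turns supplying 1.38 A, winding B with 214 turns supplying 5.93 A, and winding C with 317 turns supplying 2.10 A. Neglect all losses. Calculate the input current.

I_in ≈ 1.85 A

V_A = 120 × 98/1116 = 10.538 V; V_B = 120 × 214/1116 = 23.011 V; V_C = 120 × 317/1116 = 34.086 V.
P_out = V_A I_A + V_B I_B + V_C I_C = 10.538×1.38 + 23.011×5.93 + 34.086×2.10 = 14.542 + 136.45 + 71.581 = 222.58 W.
Ideal ⇒ P_in = P_out, so I_in = P_out/V_in = 222.58/120 = 1.85 A.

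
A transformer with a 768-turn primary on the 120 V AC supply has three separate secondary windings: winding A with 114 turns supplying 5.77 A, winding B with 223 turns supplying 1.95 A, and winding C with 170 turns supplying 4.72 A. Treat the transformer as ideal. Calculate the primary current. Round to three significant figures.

I_p ≈ 2.47 A

V_A = 120 × 114/768 = 17.812 V; V_B = 120 × 223/768 = 34.844 V; V_C = 120 × 170/768 = 26.562 V.
P_out = V_A I_A + V_B I_B + V_C I_C = 17.812×5.77 + 34.844×1.95 + 26.562×4.72 = 102.78 + 67.945 + 125.38 = 296.10 W.
Ideal ⇒ P_in = P_out, so I_p = P_out/V_p = 296.10/120 = 2.47 A.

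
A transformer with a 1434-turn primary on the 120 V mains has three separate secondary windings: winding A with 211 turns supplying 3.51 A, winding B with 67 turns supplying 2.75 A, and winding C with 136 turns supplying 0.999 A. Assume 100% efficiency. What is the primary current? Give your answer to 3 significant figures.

V_A = 120 × 211/1434 = 17.657 V; V_B = 120 × 67/1434 = 5.6067 V; V_C = 120 × 136/1434 = 11.381 V.
P_out = V_A I_A + V_B I_B + V_C I_C = 17.657×3.51 + 5.6067×2.75 + 11.381×0.999 = 61.976 + 15.418 + 11.369 = 88.764 W.
Ideal ⇒ P_in = P_out, so I_p = P_out/V_p = 88.764/120 = 0.740 A.

I_p ≈ 0.740 A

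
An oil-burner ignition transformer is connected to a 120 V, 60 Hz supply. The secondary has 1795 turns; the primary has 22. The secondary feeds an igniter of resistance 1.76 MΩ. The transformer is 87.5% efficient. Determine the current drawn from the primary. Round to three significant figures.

V_s = 120 × 1795/22 = 9790.9 V.
I_s = V_s/R = 9790.9/(1.76×10^6) = 0.0055630 A.
P_out = V_s I_s = 9790.9 × 0.0055630 = 54.467 W.
P_in = P_out/η = 54.467/0.875 = 62.248 W.
I_p = P_in/V_p = 62.248/120 = 0.519 A.

I_p ≈ 0.519 A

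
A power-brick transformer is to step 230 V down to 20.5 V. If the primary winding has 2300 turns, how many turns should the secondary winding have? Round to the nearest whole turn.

N_s = 205 turns

N_s/N_p = V_s/V_p, so N_s = 2300 × 20.5/230 = 205.0 ≈ 205 turns.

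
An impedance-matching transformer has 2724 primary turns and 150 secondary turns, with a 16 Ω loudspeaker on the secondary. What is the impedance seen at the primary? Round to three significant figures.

Z_p ≈ 5280 Ω

Z_p = (N_p/N_s)² × Z_s = (2724/150)² × 16 = 5280 Ω.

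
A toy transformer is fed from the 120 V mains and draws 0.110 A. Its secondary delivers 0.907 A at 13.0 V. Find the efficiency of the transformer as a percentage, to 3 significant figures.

P_in = 120 × 0.110 = 13.2000 W.
P_out = 13.0 × 0.907 = 11.7910 W.
η = P_out/P_in = 11.7910/13.2000 = 0.893.

η ≈ 89.3%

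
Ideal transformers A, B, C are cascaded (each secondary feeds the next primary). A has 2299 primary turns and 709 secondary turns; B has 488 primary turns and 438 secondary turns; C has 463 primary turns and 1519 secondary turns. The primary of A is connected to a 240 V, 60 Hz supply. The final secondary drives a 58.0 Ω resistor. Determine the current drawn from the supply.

Secondary of A: V = 240.00 × 709/2299 = 74.015 V.
Secondary of B: V = 74.015 × 438/488 = 66.431 V.
Secondary of C: V = 66.431 × 1519/463 = 217.95 V.
I_load = 217.95/58.0 = 3.7577 A, so P_out = 217.95 × 3.7577 = 818.98 W.
All ideal ⇒ P_in = P_out, so I_supply = 818.98/240 = 3.41 A.

I_supply ≈ 3.41 A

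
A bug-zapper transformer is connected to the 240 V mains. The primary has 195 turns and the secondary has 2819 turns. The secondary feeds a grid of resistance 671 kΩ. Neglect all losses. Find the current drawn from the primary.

V_s = V_p × N_s/N_p = 240 × 2819/195 = 3469.5 V.
I_s = V_s/R = 3469.5/671000 = 0.0051707 A.
For an ideal transformer I_p N_p = I_s N_s, so I_p = 0.0051707 × 2819/195 = 0.0747 A.

I_p ≈ 0.0747 A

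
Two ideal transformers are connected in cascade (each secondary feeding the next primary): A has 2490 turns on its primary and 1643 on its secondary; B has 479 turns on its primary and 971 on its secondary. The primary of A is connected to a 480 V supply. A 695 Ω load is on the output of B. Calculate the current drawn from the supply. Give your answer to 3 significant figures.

I_supply ≈ 1.24 A

After A: V = 480.00 × 1643/2490 = 316.72 V.
After B: V = 316.72 × 971/479 = 642.04 V.
I_load = 642.04/695 = 0.92380 A, so P_out = 642.04 × 0.92380 = 593.12 W.
All ideal ⇒ P_in = P_out, so I_supply = 593.12/480 = 1.24 A.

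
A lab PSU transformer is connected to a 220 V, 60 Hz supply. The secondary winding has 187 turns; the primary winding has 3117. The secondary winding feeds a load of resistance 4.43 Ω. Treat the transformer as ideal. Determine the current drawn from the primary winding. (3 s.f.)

V_s = V_p × N_s/N_p = 220 × 187/3117 = 13.199 V.
I_s = V_s/R = 13.199/4.43 = 2.9794 A.
For an ideal transformer I_p N_p = I_s N_s, so I_p = 2.9794 × 187/3117 = 0.179 A.

I_p ≈ 0.179 A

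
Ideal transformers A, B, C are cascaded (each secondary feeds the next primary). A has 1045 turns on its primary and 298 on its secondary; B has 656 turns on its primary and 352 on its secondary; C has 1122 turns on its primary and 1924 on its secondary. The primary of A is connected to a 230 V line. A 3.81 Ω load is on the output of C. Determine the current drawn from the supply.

Secondary of A: V = 230.00 × 298/1045 = 65.589 V.
Secondary of B: V = 65.589 × 352/656 = 35.194 V.
Secondary of C: V = 35.194 × 1924/1122 = 60.350 V.
I_load = 60.350/3.81 = 15.840 A, so P_out = 60.350 × 15.840 = 955.94 W.
All ideal ⇒ P_in = P_out, so I_supply = 955.94/230 = 4.16 A.

I_supply ≈ 4.16 A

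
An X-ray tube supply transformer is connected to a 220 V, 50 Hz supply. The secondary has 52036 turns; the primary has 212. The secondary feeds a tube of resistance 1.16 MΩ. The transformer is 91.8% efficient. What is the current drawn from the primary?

I_p ≈ 12.4 A

V_s = 220 × 52036/212 = 54000 V.
I_s = V_s/R = 54000/(1.16×10^6) = 0.046551 A.
P_out = V_s I_s = 54000 × 0.046551 = 2513.8 W.
P_in = P_out/η = 2513.8/0.918 = 2738.3 W.
I_p = P_in/V_p = 2738.3/220 = 12.4 A.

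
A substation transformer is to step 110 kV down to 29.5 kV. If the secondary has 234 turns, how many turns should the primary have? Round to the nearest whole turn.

N_p = 873 turns

N_p/N_s = V_p/V_s, so N_p = 234 × 110000/29500 = 872.5 ≈ 873 turns.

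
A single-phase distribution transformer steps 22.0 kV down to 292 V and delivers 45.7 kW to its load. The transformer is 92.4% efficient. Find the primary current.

P_in = P_out/η = 45700/0.924 = 49459 W.
I_p = P_in/V_p = 49459/22000 = 2.25 A.

I_p ≈ 2.25 A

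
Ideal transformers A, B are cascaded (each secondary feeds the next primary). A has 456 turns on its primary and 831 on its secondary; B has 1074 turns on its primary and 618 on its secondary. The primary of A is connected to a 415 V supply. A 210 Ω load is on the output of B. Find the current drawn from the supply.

After A: V = 415.00 × 831/456 = 756.28 V.
After B: V = 756.28 × 618/1074 = 435.18 V.
I_load = 435.18/210 = 2.0723 A, so P_out = 435.18 × 2.0723 = 901.82 W.
All ideal ⇒ P_in = P_out, so I_supply = 901.82/415 = 2.17 A.

I_supply ≈ 2.17 A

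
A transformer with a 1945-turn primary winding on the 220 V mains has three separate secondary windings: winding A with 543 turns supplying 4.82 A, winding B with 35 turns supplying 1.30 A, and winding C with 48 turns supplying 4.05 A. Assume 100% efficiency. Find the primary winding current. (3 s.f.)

I_p ≈ 1.47 A

V_A = 220 × 543/1945 = 61.419 V; V_B = 220 × 35/1945 = 3.9589 V; V_C = 220 × 48/1945 = 5.4293 V.
P_out = V_A I_A + V_B I_B + V_C I_C = 61.419×4.82 + 3.9589×1.30 + 5.4293×4.05 = 296.04 + 5.1465 + 21.989 = 323.17 W.
Ideal ⇒ P_in = P_out, so I_p = P_out/V_p = 323.17/220 = 1.47 A.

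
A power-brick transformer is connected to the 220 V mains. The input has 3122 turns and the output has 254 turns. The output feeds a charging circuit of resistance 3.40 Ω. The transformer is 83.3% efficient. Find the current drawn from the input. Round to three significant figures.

I_in ≈ 0.514 A

V_out = 220 × 254/3122 = 17.899 V.
I_out = V_out/R = 17.899/3.40 = 5.2643 A.
P_out = V_out I_out = 17.899 × 5.2643 = 94.225 W.
P_in = P_out/η = 94.225/0.833 = 113.12 W.
I_in = P_in/V_in = 113.12/220 = 0.514 A.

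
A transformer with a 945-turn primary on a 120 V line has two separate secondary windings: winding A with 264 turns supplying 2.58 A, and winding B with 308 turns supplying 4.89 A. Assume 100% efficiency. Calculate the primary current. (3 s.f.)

V_A = 120 × 264/945 = 33.524 V; V_B = 120 × 308/945 = 39.111 V.
P_out = V_A I_A + V_B I_B = 33.524×2.58 + 39.111×4.89 = 86.491 + 191.25 = 277.74 W.
Ideal ⇒ P_in = P_out, so I_p = P_out/V_p = 277.74/120 = 2.31 A.

I_p ≈ 2.31 A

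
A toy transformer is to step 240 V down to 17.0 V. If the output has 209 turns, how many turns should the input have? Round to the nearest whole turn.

N_in = 2951 turns

N_in/N_out = V_in/V_out, so N_in = 209 × 240/17.0 = 2950.6 ≈ 2951 turns.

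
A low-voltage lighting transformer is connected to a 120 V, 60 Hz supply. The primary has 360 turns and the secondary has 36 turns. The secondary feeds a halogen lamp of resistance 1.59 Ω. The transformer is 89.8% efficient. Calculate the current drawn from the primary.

I_p ≈ 0.840 A

V_s = 120 × 36/360 = 12.000 V.
I_s = V_s/R = 12.000/1.59 = 7.5472 A.
P_out = V_s I_s = 12.000 × 7.5472 = 90.566 W.
P_in = P_out/η = 90.566/0.898 = 100.85 W.
I_p = P_in/V_p = 100.85/120 = 0.840 A.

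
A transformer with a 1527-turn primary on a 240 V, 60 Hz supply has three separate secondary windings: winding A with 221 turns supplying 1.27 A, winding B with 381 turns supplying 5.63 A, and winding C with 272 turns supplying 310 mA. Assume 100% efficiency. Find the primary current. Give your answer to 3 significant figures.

V_A = 240 × 221/1527 = 34.735 V; V_B = 240 × 381/1527 = 59.882 V; V_C = 240 × 272/1527 = 42.750 V.
P_out = V_A I_A + V_B I_B + V_C I_C = 34.735×1.27 + 59.882×5.63 + 42.750×0.310 = 44.113 + 337.14 + 13.253 = 394.50 W.
Ideal ⇒ P_in = P_out, so I_p = P_out/V_p = 394.50/240 = 1.64 A.

I_p ≈ 1.64 A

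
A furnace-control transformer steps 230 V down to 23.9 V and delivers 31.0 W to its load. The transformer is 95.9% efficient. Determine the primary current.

P_in = P_out/η = 31.0/0.959 = 32.325 W.
I_p = P_in/V_p = 32.325/230 = 0.141 A.

I_p ≈ 0.141 A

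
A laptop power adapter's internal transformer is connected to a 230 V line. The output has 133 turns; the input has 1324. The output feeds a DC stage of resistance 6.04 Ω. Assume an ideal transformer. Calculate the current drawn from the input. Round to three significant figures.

I_in ≈ 0.384 A

V_out = V_in × N_out/N_in = 230 × 133/1324 = 23.104 V.
I_out = V_out/R = 23.104/6.04 = 3.8252 A.
For an ideal transformer I_in N_in = I_out N_out, so I_in = 3.8252 × 133/1324 = 0.384 A.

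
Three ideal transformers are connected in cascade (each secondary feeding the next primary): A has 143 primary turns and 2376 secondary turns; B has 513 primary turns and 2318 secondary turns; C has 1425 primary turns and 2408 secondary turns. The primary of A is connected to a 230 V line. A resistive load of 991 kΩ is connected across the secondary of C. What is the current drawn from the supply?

After A: V = 230.00 × 2376/143 = 3821.5 V.
After B: V = 3821.5 × 2318/513 = 17268 V.
After C: V = 17268 × 2408/1425 = 29179 V.
I_load = 29179/991000 = 0.029444 A, so P_out = 29179 × 0.029444 = 859.17 W.
All ideal ⇒ P_in = P_out, so I_supply = 859.17/230 = 3.74 A.

I_supply ≈ 3.74 A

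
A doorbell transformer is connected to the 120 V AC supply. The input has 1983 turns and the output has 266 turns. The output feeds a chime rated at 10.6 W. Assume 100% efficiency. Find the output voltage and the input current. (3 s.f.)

V_out = V_in × N_out/N_in = 120 × 266/1983 = 16.097 V.
I_out = P/V_out = 10.6/16.097 = 0.65852 A.
I_in = I_out × N_out/N_in = 0.65852 × 266/1983 = 0.0883 A.

V_out ≈ 16.1 V, I_in ≈ 0.0883 A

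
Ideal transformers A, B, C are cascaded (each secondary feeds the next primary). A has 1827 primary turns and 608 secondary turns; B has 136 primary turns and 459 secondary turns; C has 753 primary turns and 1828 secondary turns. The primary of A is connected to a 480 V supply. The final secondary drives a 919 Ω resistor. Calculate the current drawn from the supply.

Secondary of A: V = 480.00 × 608/1827 = 159.74 V.
Secondary of B: V = 159.74 × 459/136 = 539.11 V.
Secondary of C: V = 539.11 × 1828/753 = 1308.8 V.
I_load = 1308.8/919 = 1.4241 A, so P_out = 1308.8 × 1.4241 = 1863.8 W.
All ideal ⇒ P_in = P_out, so I_supply = 1863.8/480 = 3.88 A.

I_supply ≈ 3.88 A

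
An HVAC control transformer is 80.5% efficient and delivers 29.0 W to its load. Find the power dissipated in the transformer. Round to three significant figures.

P_loss ≈ 7.02 W

P_in = P_out/η = 29.0/0.805 = 36.0248 W.
P_loss = P_in − P_out = 36.0248 − 29.0 = 7.02 W.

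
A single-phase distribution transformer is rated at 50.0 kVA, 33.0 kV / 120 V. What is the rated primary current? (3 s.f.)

I_p = S/V_p = 50000/33000 = 1.52 A.

I_p ≈ 1.52 A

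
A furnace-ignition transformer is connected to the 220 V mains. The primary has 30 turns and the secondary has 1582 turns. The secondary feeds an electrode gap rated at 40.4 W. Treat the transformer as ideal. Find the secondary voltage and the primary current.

V_s = V_p × N_s/N_p = 220 × 1582/30 = 11601 V.
I_s = P/V_s = 40.4/11601 = 0.0034824 A.
I_p = I_s × N_s/N_p = 0.0034824 × 1582/30 = 0.184 A.

V_s ≈ 11600 V, I_p ≈ 0.184 A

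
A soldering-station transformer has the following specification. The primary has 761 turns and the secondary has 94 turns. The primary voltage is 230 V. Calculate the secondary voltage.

V_s ≈ 28.4 V

V_s/V_p = N_s/N_p, so V_s = 230 × 94/761 = 28.4 V.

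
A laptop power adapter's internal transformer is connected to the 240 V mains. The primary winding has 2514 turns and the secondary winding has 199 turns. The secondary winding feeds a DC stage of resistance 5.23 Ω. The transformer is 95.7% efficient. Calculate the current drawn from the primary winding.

V_s = 240 × 199/2514 = 18.998 V.
I_s = V_s/R = 18.998/5.23 = 3.6324 A.
P_out = V_s I_s = 18.998 × 3.6324 = 69.008 W.
P_in = P_out/η = 69.008/0.957 = 72.108 W.
I_p = P_in/V_p = 72.108/240 = 0.300 A.

I_p ≈ 0.300 A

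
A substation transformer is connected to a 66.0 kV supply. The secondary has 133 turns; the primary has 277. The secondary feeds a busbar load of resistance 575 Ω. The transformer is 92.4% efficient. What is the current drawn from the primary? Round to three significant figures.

V_s = 66000 × 133/277 = 31690 V.
I_s = V_s/R = 31690/575 = 55.112 A.
P_out = V_s I_s = 31690 × 55.112 = 1.7465×10^6 W.
P_in = P_out/η = 1.7465×10^6/0.924 = 1.8901×10^6 W.
I_p = P_in/V_p = 1.8901×10^6/66000 = 28.6 A.

I_p ≈ 28.6 A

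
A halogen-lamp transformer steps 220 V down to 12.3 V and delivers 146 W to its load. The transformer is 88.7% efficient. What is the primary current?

I_p ≈ 0.748 A

P_in = P_out/η = 146/0.887 = 164.60 W.
I_p = P_in/V_p = 164.60/220 = 0.748 A.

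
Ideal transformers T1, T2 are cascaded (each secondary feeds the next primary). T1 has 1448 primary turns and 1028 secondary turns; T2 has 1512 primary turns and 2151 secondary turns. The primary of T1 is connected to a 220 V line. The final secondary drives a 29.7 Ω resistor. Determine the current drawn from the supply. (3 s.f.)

I_supply ≈ 7.56 A

Secondary of T1: V = 220.00 × 1028/1448 = 156.19 V.
Secondary of T2: V = 156.19 × 2151/1512 = 222.20 V.
I_load = 222.20/29.7 = 7.4813 A, so P_out = 222.20 × 7.4813 = 1662.3 W.
All ideal ⇒ P_in = P_out, so I_supply = 1662.3/220 = 7.56 A.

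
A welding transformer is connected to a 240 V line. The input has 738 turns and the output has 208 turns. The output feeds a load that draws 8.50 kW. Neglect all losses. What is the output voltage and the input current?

V_out ≈ 67.6 V, I_in ≈ 35.4 A

V_out = V_in × N_out/N_in = 240 × 208/738 = 67.642 V.
I_out = P/V_out = 8500/67.642 = 125.66 A.
I_in = I_out × N_out/N_in = 125.66 × 208/738 = 35.4 A.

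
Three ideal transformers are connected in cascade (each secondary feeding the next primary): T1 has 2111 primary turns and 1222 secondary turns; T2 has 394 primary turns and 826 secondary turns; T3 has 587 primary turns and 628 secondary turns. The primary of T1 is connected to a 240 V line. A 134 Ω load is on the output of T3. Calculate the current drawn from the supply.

After T1: V = 240.00 × 1222/2111 = 138.93 V.
After T2: V = 138.93 × 826/394 = 291.26 V.
After T3: V = 291.26 × 628/587 = 311.60 V.
I_load = 311.60/134 = 2.3254 A, so P_out = 311.60 × 2.3254 = 724.59 W.
All ideal ⇒ P_in = P_out, so I_supply = 724.59/240 = 3.02 A.

I_supply ≈ 3.02 A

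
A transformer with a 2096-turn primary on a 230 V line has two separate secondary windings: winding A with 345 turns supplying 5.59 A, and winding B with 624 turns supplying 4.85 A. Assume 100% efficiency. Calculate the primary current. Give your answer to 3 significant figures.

V_A = 230 × 345/2096 = 37.858 V; V_B = 230 × 624/2096 = 68.473 V.
P_out = V_A I_A + V_B I_B = 37.858×5.59 + 68.473×4.85 = 211.63 + 332.10 = 543.72 W.
Ideal ⇒ P_in = P_out, so I_p = P_out/V_p = 543.72/230 = 2.36 A.

I_p ≈ 2.36 A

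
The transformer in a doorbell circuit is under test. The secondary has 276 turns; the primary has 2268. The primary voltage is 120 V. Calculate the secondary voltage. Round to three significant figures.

V_s/V_p = N_s/N_p, so V_s = 120 × 276/2268 = 14.6 V.

V_s ≈ 14.6 V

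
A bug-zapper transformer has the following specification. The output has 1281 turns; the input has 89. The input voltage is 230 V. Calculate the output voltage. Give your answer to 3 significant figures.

V_out ≈ 3310 V

V_out/V_in = N_out/N_in, so V_out = 230 × 1281/89 = 3310 V.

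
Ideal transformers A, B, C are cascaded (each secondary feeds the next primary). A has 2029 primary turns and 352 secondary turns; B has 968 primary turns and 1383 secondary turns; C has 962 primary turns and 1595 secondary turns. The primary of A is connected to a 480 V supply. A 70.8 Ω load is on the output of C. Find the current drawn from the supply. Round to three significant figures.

Secondary of A: V = 480.00 × 352/2029 = 83.273 V.
Secondary of B: V = 83.273 × 1383/968 = 118.97 V.
Secondary of C: V = 118.97 × 1595/962 = 197.26 V.
I_load = 197.26/70.8 = 2.7861 A, so P_out = 197.26 × 2.7861 = 549.59 W.
All ideal ⇒ P_in = P_out, so I_supply = 549.59/480 = 1.14 A.

I_supply ≈ 1.14 A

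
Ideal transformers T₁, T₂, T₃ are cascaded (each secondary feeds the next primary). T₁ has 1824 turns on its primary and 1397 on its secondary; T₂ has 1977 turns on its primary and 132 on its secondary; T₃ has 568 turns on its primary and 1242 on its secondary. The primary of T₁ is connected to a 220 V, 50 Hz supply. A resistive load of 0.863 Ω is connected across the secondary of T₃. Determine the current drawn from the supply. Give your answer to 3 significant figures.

I_supply ≈ 3.19 A

After T₁: V = 220.00 × 1397/1824 = 168.50 V.
After T₂: V = 168.50 × 132/1977 = 11.250 V.
After T₃: V = 11.250 × 1242/568 = 24.600 V.
I_load = 24.600/0.863 = 28.505 A, so P_out = 24.600 × 28.505 = 701.23 W.
All ideal ⇒ P_in = P_out, so I_supply = 701.23/220 = 3.19 A.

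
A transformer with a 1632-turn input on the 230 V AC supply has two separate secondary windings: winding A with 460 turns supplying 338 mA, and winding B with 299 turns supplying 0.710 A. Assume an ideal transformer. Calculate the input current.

V_A = 230 × 460/1632 = 64.828 V; V_B = 230 × 299/1632 = 42.138 V.
P_out = V_A I_A + V_B I_B = 64.828×0.338 + 42.138×0.710 = 21.912 + 29.918 = 51.830 W.
Ideal ⇒ P_in = P_out, so I_in = P_out/V_in = 51.830/230 = 0.225 A.

I_in ≈ 0.225 A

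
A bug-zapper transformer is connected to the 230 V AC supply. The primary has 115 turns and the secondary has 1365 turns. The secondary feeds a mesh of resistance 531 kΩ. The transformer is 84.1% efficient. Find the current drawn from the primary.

V_s = 230 × 1365/115 = 2730.0 V.
I_s = V_s/R = 2730.0/531000 = 0.0051412 A.
P_out = V_s I_s = 2730.0 × 0.0051412 = 14.036 W.
P_in = P_out/η = 14.036/0.841 = 16.689 W.
I_p = P_in/V_p = 16.689/230 = 0.0726 A.

I_p ≈ 0.0726 A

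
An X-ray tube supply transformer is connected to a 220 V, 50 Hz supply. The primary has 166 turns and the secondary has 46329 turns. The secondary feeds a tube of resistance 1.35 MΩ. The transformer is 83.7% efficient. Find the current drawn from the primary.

I_p ≈ 15.2 A

V_s = 220 × 46329/166 = 61400 V.
I_s = V_s/R = 61400/(1.35×10^6) = 0.045481 A.
P_out = V_s I_s = 61400 × 0.045481 = 2792.6 W.
P_in = P_out/η = 2792.6/0.837 = 3336.4 W.
I_p = P_in/V_p = 3336.4/220 = 15.2 A.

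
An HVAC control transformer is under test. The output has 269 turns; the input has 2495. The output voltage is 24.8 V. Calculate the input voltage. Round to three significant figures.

V_in ≈ 230 V

V_in/V_out = N_in/N_out, so V_in = 24.8 × 2495/269 = 230 V.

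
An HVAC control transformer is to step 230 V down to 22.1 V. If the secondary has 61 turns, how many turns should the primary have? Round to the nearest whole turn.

N_p/N_s = V_p/V_s, so N_p = 61 × 230/22.1 = 634.8 ≈ 635 turns.

N_p = 635 turns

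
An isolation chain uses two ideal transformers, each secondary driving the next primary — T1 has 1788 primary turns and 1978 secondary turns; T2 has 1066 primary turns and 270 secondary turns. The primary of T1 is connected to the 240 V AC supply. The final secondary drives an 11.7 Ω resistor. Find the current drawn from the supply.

I_supply ≈ 1.61 A

Secondary of T1: V = 240.00 × 1978/1788 = 265.50 V.
Secondary of T2: V = 265.50 × 270/1066 = 67.248 V.
I_load = 67.248/11.7 = 5.7477 A, so P_out = 67.248 × 5.7477 = 386.52 W.
All ideal ⇒ P_in = P_out, so I_supply = 386.52/240 = 1.61 A.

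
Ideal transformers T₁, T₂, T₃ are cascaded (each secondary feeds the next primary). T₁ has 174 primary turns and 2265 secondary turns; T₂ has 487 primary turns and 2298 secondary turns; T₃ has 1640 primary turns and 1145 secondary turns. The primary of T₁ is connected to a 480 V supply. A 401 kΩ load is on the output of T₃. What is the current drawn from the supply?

Secondary of T₁: V = 480.00 × 2265/174 = 6248.3 V.
Secondary of T₂: V = 6248.3 × 2298/487 = 29484 V.
Secondary of T₃: V = 29484 × 1145/1640 = 20585 V.
I_load = 20585/401000 = 0.051333 A, so P_out = 20585 × 0.051333 = 1056.7 W.
All ideal ⇒ P_in = P_out, so I_supply = 1056.7/480 = 2.20 A.

I_supply ≈ 2.20 A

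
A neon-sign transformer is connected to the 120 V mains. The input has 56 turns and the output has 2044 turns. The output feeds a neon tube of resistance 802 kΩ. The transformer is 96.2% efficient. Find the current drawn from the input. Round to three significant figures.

I_in ≈ 0.207 A

V_out = 120 × 2044/56 = 4380.0 V.
I_out = V_out/R = 4380.0/802000 = 0.0054613 A.
P_out = V_out I_out = 4380.0 × 0.0054613 = 23.921 W.
P_in = P_out/η = 23.921/0.962 = 24.866 W.
I_in = P_in/V_in = 24.866/120 = 0.207 A.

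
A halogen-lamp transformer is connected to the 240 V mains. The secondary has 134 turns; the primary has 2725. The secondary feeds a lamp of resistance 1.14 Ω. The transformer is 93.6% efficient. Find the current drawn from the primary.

I_p ≈ 0.544 A

V_s = 240 × 134/2725 = 11.802 V.
I_s = V_s/R = 11.802/1.14 = 10.352 A.
P_out = V_s I_s = 11.802 × 10.352 = 122.18 W.
P_in = P_out/η = 122.18/0.936 = 130.53 W.
I_p = P_in/V_p = 130.53/240 = 0.544 A.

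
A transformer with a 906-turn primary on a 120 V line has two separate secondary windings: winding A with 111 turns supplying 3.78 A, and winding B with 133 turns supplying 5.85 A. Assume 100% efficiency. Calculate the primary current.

V_A = 120 × 111/906 = 14.702 V; V_B = 120 × 133/906 = 17.616 V.
P_out = V_A I_A + V_B I_B = 14.702×3.78 + 17.616×5.85 = 55.574 + 103.05 = 158.63 W.
Ideal ⇒ P_in = P_out, so I_p = P_out/V_p = 158.63/120 = 1.32 A.

I_p ≈ 1.32 A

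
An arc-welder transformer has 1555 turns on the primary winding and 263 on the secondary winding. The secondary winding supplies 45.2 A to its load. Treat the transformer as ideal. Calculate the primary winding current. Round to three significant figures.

For an ideal transformer I_p/I_s = N_s/N_p, so I_p = 45.2 × 263/1555 = 7.64 A.

I_p ≈ 7.64 A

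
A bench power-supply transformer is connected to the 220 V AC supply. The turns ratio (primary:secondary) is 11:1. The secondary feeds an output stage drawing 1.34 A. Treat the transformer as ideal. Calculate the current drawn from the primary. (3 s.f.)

I_p ≈ 0.122 A

For an ideal transformer I_p N_p = I_s N_s, so I_p = 1.34 × 1/11 = 0.122 A.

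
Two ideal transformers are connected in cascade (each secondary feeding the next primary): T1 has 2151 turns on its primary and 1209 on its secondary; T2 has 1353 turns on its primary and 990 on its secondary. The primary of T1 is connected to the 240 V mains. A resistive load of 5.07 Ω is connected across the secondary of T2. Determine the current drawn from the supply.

I_supply ≈ 8.01 A

After T1: V = 240.00 × 1209/2151 = 134.90 V.
After T2: V = 134.90 × 990/1353 = 98.704 V.
I_load = 98.704/5.07 = 19.468 A, so P_out = 98.704 × 19.468 = 1921.6 W.
All ideal ⇒ P_in = P_out, so I_supply = 1921.6/240 = 8.01 A.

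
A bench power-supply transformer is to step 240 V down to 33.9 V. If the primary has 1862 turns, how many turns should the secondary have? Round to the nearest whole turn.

N_s = 263 turns

N_s/N_p = V_s/V_p, so N_s = 1862 × 33.9/240 = 263.0 ≈ 263 turns.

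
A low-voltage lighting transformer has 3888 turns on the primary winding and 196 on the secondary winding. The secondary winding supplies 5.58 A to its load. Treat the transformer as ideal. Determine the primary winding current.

For an ideal transformer I_p/I_s = N_s/N_p, so I_p = 5.58 × 196/3888 = 0.281 A.

I_p ≈ 0.281 A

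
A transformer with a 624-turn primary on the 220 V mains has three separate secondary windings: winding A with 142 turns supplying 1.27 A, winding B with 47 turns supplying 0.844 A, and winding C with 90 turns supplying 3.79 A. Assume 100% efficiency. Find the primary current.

I_p ≈ 0.899 A

V_A = 220 × 142/624 = 50.064 V; V_B = 220 × 47/624 = 16.571 V; V_C = 220 × 90/624 = 31.731 V.
P_out = V_A I_A + V_B I_B + V_C I_C = 50.064×1.27 + 16.571×0.844 + 31.731×3.79 = 63.581 + 13.986 + 120.26 = 197.83 W.
Ideal ⇒ P_in = P_out, so I_p = P_out/V_p = 197.83/220 = 0.899 A.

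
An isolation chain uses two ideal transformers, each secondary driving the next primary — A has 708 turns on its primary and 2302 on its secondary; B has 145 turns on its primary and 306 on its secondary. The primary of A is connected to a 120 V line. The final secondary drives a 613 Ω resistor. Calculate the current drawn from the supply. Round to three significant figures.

I_supply ≈ 9.22 A

Secondary of A: V = 120.00 × 2302/708 = 390.17 V.
Secondary of B: V = 390.17 × 306/145 = 823.39 V.
I_load = 823.39/613 = 1.3432 A, so P_out = 823.39 × 1.3432 = 1106.0 W.
All ideal ⇒ P_in = P_out, so I_supply = 1106.0/120 = 9.22 A.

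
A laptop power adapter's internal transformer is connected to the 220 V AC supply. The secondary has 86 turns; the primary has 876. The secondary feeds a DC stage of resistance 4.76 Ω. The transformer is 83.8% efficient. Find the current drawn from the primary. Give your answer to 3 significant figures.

V_s = 220 × 86/876 = 21.598 V.
I_s = V_s/R = 21.598/4.76 = 4.5374 A.
P_out = V_s I_s = 21.598 × 4.5374 = 98.000 W.
P_in = P_out/η = 98.000/0.838 = 116.95 W.
I_p = P_in/V_p = 116.95/220 = 0.532 A.

I_p ≈ 0.532 A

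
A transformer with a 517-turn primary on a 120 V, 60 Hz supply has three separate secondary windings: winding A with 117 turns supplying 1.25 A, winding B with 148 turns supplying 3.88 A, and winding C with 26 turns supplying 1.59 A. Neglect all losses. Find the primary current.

V_A = 120 × 117/517 = 27.157 V; V_B = 120 × 148/517 = 34.352 V; V_C = 120 × 26/517 = 6.0348 V.
P_out = V_A I_A + V_B I_B + V_C I_C = 27.157×1.25 + 34.352×3.88 + 6.0348×1.59 = 33.946 + 133.29 + 9.5954 = 176.83 W.
Ideal ⇒ P_in = P_out, so I_p = P_out/V_p = 176.83/120 = 1.47 A.

I_p ≈ 1.47 A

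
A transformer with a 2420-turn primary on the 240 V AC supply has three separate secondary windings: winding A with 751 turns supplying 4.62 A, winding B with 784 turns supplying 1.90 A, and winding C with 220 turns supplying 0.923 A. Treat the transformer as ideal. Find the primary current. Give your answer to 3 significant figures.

I_p ≈ 2.13 A

V_A = 240 × 751/2420 = 74.479 V; V_B = 240 × 784/2420 = 77.752 V; V_C = 240 × 220/2420 = 21.818 V.
P_out = V_A I_A + V_B I_B + V_C I_C = 74.479×4.62 + 77.752×1.90 + 21.818×0.923 = 344.09 + 147.73 + 20.138 = 511.96 W.
Ideal ⇒ P_in = P_out, so I_p = P_out/V_p = 511.96/240 = 2.13 A.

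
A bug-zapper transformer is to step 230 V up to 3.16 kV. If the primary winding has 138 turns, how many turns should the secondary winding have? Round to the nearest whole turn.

N_s/N_p = V_s/V_p, so N_s = 138 × 3160/230 = 1896.0 ≈ 1896 turns.

N_s = 1896 turns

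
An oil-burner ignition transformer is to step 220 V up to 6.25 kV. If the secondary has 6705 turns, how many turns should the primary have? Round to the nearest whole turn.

N_p = 236 turns

N_p/N_s = V_p/V_s, so N_p = 6705 × 220/6250 = 236.0 ≈ 236 turns.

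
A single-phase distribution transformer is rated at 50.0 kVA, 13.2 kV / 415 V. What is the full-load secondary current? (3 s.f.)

I_s = S/V_s = 50000/415 = 120 A.

I_s ≈ 120 A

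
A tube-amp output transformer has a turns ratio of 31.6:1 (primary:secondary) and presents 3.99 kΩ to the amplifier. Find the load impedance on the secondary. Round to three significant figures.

Z_s ≈ 4.00 Ω

Z_s = Z_p/(N_p/N_s)² = 3990/31.6² = 4.00 Ω.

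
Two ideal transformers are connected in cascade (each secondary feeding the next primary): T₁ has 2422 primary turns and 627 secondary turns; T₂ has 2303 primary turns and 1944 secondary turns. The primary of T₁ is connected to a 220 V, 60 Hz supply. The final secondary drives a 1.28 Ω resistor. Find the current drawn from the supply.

I_supply ≈ 8.21 A

After T₁: V = 220.00 × 627/2422 = 56.953 V.
After T₂: V = 56.953 × 1944/2303 = 48.075 V.
I_load = 48.075/1.28 = 37.559 A, so P_out = 48.075 × 37.559 = 1805.6 W.
All ideal ⇒ P_in = P_out, so I_supply = 1805.6/220 = 8.21 A.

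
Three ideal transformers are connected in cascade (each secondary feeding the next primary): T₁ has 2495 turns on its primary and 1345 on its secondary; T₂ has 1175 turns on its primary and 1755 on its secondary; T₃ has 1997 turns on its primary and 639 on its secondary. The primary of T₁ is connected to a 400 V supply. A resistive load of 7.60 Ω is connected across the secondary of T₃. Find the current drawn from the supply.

I_supply ≈ 3.49 A

Secondary of T₁: V = 400.00 × 1345/2495 = 215.63 V.
Secondary of T₂: V = 215.63 × 1755/1175 = 322.07 V.
Secondary of T₃: V = 322.07 × 639/1997 = 103.06 V.
I_load = 103.06/7.60 = 13.560 A, so P_out = 103.06 × 13.560 = 1397.4 W.
All ideal ⇒ P_in = P_out, so I_supply = 1397.4/400 = 3.49 A.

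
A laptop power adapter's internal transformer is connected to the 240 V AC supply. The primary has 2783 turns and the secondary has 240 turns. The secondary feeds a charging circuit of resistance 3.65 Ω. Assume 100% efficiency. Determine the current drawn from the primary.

V_s = V_p × N_s/N_p = 240 × 240/2783 = 20.697 V.
I_s = V_s/R = 20.697/3.65 = 5.6704 A.
For an ideal transformer I_p N_p = I_s N_s, so I_p = 5.6704 × 240/2783 = 0.489 A.

I_p ≈ 0.489 A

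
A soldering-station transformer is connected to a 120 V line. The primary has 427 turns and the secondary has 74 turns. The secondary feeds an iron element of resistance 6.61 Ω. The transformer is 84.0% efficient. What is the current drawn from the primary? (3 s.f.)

V_s = 120 × 74/427 = 20.796 V.
I_s = V_s/R = 20.796/6.61 = 3.1462 A.
P_out = V_s I_s = 20.796 × 3.1462 = 65.429 W.
P_in = P_out/η = 65.429/0.840 = 77.891 W.
I_p = P_in/V_p = 77.891/120 = 0.649 A.

I_p ≈ 0.649 A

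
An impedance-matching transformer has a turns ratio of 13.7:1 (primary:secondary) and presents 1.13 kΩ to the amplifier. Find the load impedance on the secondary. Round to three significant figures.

Z_s ≈ 6.02 Ω

Z_s = Z_p/(N_p/N_s)² = 1130/13.7² = 6.02 Ω.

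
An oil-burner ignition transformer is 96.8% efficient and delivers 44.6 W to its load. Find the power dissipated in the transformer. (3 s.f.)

P_in = P_out/η = 44.6/0.968 = 46.0744 W.
P_loss = P_in − P_out = 46.0744 − 44.6 = 1.47 W.

P_loss ≈ 1.47 W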